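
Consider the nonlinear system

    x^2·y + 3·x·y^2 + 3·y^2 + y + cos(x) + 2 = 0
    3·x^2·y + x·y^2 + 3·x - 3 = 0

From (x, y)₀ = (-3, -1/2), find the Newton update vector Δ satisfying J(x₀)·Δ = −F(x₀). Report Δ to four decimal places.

(3.2208, -0.4402)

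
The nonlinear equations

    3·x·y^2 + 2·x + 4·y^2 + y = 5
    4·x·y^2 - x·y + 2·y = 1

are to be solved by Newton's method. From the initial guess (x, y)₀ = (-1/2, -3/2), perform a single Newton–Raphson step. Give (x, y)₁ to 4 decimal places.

(0.0333, -1.0706)

At (-1/2, -3/2): F = (-1.8750, -9.2500).
Jacobian J = [[3·y^2 + 2, 6·x·y + 8·y + 1], [4·y^2 - y, 8·x·y - x + 2]].
At the point, J = [[8.7500, -6.5000], [10.5000, 8.5000]] (det J = 142.6250).
Solving J·Δ = −F gives Δ = (0.5333, 0.4294).
Then the next iterate is (x, y)₁ = (0.0333, -1.0706).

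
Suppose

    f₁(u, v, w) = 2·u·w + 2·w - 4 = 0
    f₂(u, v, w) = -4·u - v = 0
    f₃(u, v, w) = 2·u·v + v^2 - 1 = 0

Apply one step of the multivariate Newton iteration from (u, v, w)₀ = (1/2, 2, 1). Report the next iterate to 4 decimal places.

At (1/2, 2, 1): F = (-1.0000, -4.0000, 5.0000).
Jacobian J = [[2·w, 0, 2·u + 2], [-4, -1, 0], [2·v, 2·u + 2·v, 0]].
At the point, J = [[2.0000, 0.0000, 3.0000], [-4.0000, -1.0000, 0.0000], [4.0000, 5.0000, 0.0000]] (det J = -48.0000).
Solving J·Δ = −F gives Δ = (-0.9375, -0.2500, 0.9583).
Then the next iterate is (u, v, w)₁ = (-0.4375, 1.7500, 1.9583).

(-0.4375, 1.7500, 1.9583)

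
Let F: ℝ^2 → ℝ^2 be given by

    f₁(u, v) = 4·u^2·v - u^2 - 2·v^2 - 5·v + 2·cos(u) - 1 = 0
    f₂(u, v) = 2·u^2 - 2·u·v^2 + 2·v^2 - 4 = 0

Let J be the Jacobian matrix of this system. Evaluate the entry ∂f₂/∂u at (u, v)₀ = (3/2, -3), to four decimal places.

∂f₂/∂u = 4·u - 2·v^2.
At (3/2, -3) this is -12.0000.

-12.0000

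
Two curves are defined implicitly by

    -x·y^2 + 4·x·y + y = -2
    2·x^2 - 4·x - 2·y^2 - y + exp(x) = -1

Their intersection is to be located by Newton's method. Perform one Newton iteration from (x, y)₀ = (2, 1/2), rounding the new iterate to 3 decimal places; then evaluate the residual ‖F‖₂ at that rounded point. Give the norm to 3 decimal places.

2.661

At (2, 1/2): F = (6.000, 7.38906).
Jacobian J = [[-y^2 + 4·y, -2·x·y + 4·x + 1], [4·x + exp(x) - 4, -4·y - 1]].
At the point, J = [[1.750, 7.000], [11.38906, -3.000]] (det J = -84.97339).
Solving J·Δ = −F gives Δ = (-0.821, -0.652).
Then the next iterate is (x, y)₁ = (1.179, -0.152).
Re-evaluating at (1.179, -0.152): F = (1.10393, 2.42100), so ‖F‖₂ = 2.661.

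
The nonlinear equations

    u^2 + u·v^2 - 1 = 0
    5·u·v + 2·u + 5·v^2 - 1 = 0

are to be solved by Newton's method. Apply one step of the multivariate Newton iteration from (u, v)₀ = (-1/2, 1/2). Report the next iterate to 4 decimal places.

(8.0000, -14.0000)

At (-1/2, 1/2): F = (-0.8750, -2.0000).
Jacobian J = [[2·u + v^2, 2·u·v], [5·v + 2, 5·u + 10·v]].
At the point, J = [[-0.7500, -0.5000], [4.5000, 2.5000]] (det J = 0.3750).
Solving J·Δ = −F gives Δ = (8.5000, -14.5000).
Then the next iterate is (u, v)₁ = (8.0000, -14.0000).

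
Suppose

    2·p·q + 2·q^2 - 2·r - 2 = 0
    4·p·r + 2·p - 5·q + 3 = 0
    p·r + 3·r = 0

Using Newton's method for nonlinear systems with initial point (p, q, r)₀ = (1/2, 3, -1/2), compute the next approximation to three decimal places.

(1.987, 0.885, 0.212)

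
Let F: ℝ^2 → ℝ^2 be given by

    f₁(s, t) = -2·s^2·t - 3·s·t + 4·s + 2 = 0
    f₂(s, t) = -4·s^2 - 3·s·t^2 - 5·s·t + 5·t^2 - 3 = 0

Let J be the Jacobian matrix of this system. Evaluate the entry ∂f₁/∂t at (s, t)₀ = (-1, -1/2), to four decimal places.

∂f₁/∂t = -2·s^2 - 3·s.
At (-1, -1/2) this is 1.0000.

1.0000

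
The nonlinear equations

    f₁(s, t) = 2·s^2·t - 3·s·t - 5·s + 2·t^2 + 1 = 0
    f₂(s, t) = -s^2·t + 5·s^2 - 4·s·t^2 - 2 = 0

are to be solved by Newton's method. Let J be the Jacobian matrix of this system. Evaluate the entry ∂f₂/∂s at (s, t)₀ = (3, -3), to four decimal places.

∂f₂/∂s = -2·s·t + 10·s - 4·t^2.
At (3, -3) this is 12.0000.

12.0000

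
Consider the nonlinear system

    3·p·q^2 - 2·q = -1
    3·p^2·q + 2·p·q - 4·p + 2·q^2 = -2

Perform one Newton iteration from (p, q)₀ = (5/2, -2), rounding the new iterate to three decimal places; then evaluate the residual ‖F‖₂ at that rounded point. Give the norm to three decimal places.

At (5/2, -2): F = (35.000, -47.500).
Jacobian J = [[3·q^2, 6·p·q - 2], [6·p·q + 2·q - 4, 3·p^2 + 2·p + 4·q]].
At the point, J = [[12.000, -32.000], [-38.000, 15.750]] (det J = -1027.000).
Solving J·Δ = −F gives Δ = (-0.943, 0.740).
Then the next iterate is (p, q)₁ = (1.557, -1.260).
Re-evaluating at (1.557, -1.260): F = (10.93568, -14.14010), so ‖F‖₂ = 17.875.

17.875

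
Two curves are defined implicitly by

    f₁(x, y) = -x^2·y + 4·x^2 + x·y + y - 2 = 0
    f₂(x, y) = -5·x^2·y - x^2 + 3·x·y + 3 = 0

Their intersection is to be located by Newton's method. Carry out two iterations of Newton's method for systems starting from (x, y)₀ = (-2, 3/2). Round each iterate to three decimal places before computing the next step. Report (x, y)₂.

(-0.758, 0.938)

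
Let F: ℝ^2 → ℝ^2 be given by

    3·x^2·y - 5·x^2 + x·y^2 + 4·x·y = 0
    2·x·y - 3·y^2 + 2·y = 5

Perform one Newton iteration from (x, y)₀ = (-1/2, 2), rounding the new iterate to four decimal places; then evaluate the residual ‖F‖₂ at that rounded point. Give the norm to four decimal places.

5.7568

At (-1/2, 2): F = (-5.7500, -15.0000).
Jacobian J = [[6·x·y - 10·x + y^2 + 4·y, 3·x^2 + 2·x·y + 4·x], [2·y, 2·x - 6·y + 2]].
At the point, J = [[11.0000, -3.2500], [4.0000, -11.0000]] (det J = -108.0000).
Solving J·Δ = −F gives Δ = (0.1343, -1.3148).
Then the next iterate is (x, y)₁ = (-0.3657, 0.6852).
Re-evaluating at (-0.3657, 0.6852): F = (-1.567780, -5.539252), so ‖F‖₂ = 5.7568.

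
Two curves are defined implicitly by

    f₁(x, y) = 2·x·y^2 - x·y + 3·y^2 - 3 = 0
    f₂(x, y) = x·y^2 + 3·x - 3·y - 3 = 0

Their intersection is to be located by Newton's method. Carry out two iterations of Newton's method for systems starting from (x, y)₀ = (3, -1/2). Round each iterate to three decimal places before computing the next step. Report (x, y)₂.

(-0.071, -1.058)

At (3, -1/2): F = (0.750, 8.250).
Jacobian J = [[2·y^2 - y, 4·x·y - x + 6·y], [y^2 + 3, 2·x·y - 3]].
At the point, J = [[1.000, -12.000], [3.250, -6.000]] (det J = 33.000).
Solving J·Δ = −F gives Δ = (-2.864, -0.176).
Then the next iterate is (x, y)₁ = (0.136, -0.676).
Round to (0.136, -0.676) and repeat: F = (-1.41284, -0.50185), J = [[1.58995, -4.55974], [3.45698, -3.18387]].
Δ = (-0.207, -0.382), so (x, y)₂ = (-0.071, -1.058).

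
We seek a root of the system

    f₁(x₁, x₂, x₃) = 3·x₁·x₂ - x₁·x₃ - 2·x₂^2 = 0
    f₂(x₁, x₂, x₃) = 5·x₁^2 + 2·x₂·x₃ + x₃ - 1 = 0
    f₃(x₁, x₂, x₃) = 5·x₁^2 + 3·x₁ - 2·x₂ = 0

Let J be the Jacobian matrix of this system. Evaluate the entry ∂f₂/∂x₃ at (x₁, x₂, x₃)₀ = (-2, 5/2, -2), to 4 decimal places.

6.0000

∂f₂/∂x₃ = 2·x₂ + 1.
At (-2, 5/2, -2) this is 6.0000.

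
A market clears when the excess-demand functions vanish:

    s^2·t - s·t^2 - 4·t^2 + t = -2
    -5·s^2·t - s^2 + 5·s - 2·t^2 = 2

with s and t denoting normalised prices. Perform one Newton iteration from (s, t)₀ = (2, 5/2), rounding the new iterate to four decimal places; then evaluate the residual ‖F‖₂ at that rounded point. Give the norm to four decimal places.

17.3977

At (2, 5/2): F = (-23.0000, -58.5000).
Jacobian J = [[2·s·t - t^2, s^2 - 2·s·t - 8·t + 1], [-10·s·t - 2·s + 5, -5·s^2 - 4·t]].
At the point, J = [[3.7500, -25.0000], [-49.0000, -30.0000]] (det J = -1337.5000).
Solving J·Δ = −F gives Δ = (-0.5776, -1.0066).
Then the next iterate is (s, t)₁ = (1.4224, 1.4934).
Re-evaluating at (1.4224, 1.4934): F = (-5.578393, -16.479106), so ‖F‖₂ = 17.3977.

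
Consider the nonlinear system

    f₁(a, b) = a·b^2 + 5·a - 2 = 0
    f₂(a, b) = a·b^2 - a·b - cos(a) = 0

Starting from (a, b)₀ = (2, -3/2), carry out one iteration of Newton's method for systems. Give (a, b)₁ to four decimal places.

(0.2525, -1.5283)

At (2, -3/2): F = (12.5000, 7.916147).
Jacobian J = [[b^2 + 5, 2·a·b], [b^2 - b + sin(a), 2·a·b - a]].
At the point, J = [[7.2500, -6.0000], [4.659297, -8.0000]] (det J = -30.044215).
Solving J·Δ = −F gives Δ = (-1.7475, -0.0283).
Then the next iterate is (a, b)₁ = (0.2525, -1.5283).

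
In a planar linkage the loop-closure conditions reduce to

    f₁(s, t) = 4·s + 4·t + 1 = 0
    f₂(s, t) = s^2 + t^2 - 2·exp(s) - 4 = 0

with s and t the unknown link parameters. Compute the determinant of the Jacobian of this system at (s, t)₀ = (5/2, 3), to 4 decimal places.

101.4600

J = [[4, 4], [2·s - 2·exp(s), 2·t]].
At the point, J = [[4.0000, 4.0000], [-19.364988, 6.0000]].
det J = 101.4600.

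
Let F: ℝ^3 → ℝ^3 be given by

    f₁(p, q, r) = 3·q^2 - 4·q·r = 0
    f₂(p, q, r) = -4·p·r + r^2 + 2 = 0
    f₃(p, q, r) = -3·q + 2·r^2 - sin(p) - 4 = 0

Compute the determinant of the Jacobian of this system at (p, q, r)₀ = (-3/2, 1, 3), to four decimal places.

J = [[0, 6·q - 4·r, -4·q], [-4·r, 0, -4·p + 2·r], [-cos(p), -3, 4·r]].
At the point, J = [[0.0000, -6.0000, -4.0000], [-12.0000, 0.0000, 12.0000], [-0.070737, -3.0000, 12.0000]].
det J = -1002.9069.

-1002.9069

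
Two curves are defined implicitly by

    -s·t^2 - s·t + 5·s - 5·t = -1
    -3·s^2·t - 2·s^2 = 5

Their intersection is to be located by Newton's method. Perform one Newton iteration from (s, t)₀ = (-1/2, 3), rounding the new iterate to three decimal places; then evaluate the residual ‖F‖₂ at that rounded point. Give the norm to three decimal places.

29.609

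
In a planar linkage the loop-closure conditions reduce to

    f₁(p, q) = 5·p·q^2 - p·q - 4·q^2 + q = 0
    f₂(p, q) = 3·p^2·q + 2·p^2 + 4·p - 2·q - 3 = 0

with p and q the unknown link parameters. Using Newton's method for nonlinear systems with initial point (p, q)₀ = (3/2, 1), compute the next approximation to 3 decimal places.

(0.874, 0.923)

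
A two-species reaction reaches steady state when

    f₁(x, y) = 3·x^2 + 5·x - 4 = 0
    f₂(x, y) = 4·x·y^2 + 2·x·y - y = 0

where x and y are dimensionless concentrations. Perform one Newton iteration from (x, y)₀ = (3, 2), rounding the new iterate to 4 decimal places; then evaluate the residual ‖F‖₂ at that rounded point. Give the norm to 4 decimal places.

17.2638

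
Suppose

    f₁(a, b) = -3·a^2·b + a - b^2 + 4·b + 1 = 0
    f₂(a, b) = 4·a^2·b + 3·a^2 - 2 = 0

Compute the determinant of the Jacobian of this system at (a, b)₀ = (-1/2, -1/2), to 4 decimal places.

3.7500

J = [[-6·a·b + 1, -3·a^2 - 2·b + 4], [8·a·b + 6·a, 4·a^2]].
At the point, J = [[-0.5000, 4.2500], [-1.0000, 1.0000]].
det J = 3.7500.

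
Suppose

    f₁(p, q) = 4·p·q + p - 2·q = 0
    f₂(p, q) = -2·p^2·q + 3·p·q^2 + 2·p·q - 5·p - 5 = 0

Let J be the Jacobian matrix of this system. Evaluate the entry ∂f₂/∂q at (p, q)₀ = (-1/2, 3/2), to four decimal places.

∂f₂/∂q = -2·p^2 + 6·p·q + 2·p.
At (-1/2, 3/2) this is -6.0000.

-6.0000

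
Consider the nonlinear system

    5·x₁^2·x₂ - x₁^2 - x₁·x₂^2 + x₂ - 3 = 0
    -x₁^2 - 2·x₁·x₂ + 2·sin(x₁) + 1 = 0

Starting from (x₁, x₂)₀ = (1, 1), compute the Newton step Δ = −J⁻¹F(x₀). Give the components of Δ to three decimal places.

(-0.315, 0.301)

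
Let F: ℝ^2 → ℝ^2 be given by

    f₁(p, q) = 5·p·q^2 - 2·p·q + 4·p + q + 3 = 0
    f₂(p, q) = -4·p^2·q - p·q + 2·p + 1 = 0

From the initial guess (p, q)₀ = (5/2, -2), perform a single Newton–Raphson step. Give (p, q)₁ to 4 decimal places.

At (5/2, -2): F = (71.0000, 61.0000).
Jacobian J = [[5·q^2 - 2·q + 4, 10·p·q - 2·p + 1], [-8·p·q - q + 2, -4·p^2 - p]].
At the point, J = [[28.0000, -54.0000], [44.0000, -27.5000]] (det J = 1606.0000).
Solving J·Δ = −F gives Δ = (-0.8353, 0.8817).
Then the next iterate is (p, q)₁ = (1.6647, -1.1183).

(1.6647, -1.1183)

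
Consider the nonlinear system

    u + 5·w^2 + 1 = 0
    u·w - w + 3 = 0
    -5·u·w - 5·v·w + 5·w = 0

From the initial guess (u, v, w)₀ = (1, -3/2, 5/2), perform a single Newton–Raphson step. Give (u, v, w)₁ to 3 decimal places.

At (1, -3/2, 5/2): F = (33.250, 3.000, 18.750).
Jacobian J = [[1, 0, 10·w], [w, 0, u - 1], [-5·w, -5·w, -5·u - 5·v + 5]].
At the point, J = [[1.000, 0.000, 25.000], [2.500, 0.000, 0.000], [-12.500, -12.500, 7.500]] (det J = -781.250).
Solving J·Δ = −F gives Δ = (-1.200, 1.931, -1.282).
Then the next iterate is (u, v, w)₁ = (-0.200, 0.431, 1.218).

(-0.200, 0.431, 1.218)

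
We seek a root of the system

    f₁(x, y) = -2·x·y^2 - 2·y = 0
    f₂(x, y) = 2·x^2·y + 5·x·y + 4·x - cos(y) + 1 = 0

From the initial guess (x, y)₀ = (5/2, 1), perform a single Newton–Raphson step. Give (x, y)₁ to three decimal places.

(1.113, 0.648)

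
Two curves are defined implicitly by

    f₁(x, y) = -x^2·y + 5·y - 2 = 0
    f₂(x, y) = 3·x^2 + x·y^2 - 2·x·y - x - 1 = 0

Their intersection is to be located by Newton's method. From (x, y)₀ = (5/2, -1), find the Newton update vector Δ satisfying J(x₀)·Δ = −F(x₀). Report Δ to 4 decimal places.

At (5/2, -1): F = (-0.7500, 22.7500).
Jacobian J = [[-2·x·y, -x^2 + 5], [6·x + y^2 - 2·y - 1, 2·x·y - 2·x]].
At the point, J = [[5.0000, -1.2500], [17.0000, -10.0000]] (det J = -28.7500).
Solving J·Δ = −F gives Δ = (1.2500, 4.4000).

(1.2500, 4.4000)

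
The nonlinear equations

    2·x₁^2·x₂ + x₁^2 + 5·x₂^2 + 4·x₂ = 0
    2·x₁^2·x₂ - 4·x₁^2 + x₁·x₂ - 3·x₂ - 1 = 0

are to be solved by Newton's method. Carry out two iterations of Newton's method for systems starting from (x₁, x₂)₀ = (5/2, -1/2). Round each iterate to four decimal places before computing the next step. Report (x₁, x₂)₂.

(0.6721, -0.1656)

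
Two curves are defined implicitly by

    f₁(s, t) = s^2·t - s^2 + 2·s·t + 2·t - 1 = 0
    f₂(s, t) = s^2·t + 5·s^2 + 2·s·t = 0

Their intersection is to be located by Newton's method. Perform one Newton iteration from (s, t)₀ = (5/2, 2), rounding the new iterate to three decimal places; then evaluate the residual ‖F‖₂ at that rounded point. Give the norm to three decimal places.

At (5/2, 2): F = (19.250, 53.750).
Jacobian J = [[2·s·t - 2·s + 2·t, s^2 + 2·s + 2], [2·s·t + 10·s + 2·t, s^2 + 2·s]].
At the point, J = [[9.000, 13.250], [39.000, 11.250]] (det J = -415.500).
Solving J·Δ = −F gives Δ = (-1.193, -0.643).
Then the next iterate is (s, t)₁ = (1.307, 1.357).
Re-evaluating at (1.307, 1.357): F = (5.87104, 14.40654), so ‖F‖₂ = 15.557.

15.557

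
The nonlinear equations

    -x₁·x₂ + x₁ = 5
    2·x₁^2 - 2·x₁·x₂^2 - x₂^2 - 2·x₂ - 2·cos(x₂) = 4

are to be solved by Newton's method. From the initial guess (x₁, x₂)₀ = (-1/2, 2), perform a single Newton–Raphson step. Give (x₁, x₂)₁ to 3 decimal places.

(-1.301, 9.398)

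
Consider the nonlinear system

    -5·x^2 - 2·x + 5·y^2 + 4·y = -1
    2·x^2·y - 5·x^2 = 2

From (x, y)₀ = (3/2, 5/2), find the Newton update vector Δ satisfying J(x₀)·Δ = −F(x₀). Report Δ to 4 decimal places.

At (3/2, 5/2): F = (28.0000, -2.0000).
Jacobian J = [[-10·x - 2, 10·y + 4], [4·x·y - 10·x, 2·x^2]].
At the point, J = [[-17.0000, 29.0000], [0.0000, 4.5000]] (det J = -76.5000).
Solving J·Δ = −F gives Δ = (2.4052, 0.4444).

(2.4052, 0.4444)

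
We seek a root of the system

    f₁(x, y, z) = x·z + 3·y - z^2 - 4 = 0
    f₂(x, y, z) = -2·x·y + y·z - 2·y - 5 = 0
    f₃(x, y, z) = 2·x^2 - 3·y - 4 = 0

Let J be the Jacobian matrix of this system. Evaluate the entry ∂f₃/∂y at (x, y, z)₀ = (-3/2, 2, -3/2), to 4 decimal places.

∂f₃/∂y = -3.
At (-3/2, 2, -3/2) this is -3.0000.

-3.0000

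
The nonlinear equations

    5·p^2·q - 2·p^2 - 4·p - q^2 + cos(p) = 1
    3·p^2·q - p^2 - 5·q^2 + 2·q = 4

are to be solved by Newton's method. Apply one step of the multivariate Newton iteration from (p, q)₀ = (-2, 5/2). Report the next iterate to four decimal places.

At (-2, 5/2): F = (42.333853, -4.2500).
Jacobian J = [[10·p·q - 4·p - sin(p) - 4, 5·p^2 - 2·q], [6·p·q - 2·p, 3·p^2 - 10·q + 2]].
At the point, J = [[-45.090703, 15.0000], [-26.0000, -11.0000]] (det J = 885.997728).
Solving J·Δ = −F gives Δ = (0.4536, -1.4586).
Then the next iterate is (p, q)₁ = (-1.5464, 1.0414).

(-1.5464, 1.0414)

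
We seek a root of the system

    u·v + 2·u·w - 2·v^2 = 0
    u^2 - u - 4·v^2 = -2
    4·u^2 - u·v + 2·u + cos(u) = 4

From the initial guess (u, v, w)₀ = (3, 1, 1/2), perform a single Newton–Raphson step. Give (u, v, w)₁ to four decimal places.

(1.5855, 0.6160, 0.2408)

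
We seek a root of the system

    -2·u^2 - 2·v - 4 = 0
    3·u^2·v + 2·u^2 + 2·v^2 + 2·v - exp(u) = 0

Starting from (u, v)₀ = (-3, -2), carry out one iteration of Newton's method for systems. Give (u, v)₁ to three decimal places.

At (-3, -2): F = (-18.000, -32.04979).
Jacobian J = [[-4·u, -2], [6·u·v + 4·u - exp(u), 3·u^2 + 4·v + 2]].
At the point, J = [[12.000, -2.000], [23.95021, 21.000]] (det J = 299.90043).
Solving J·Δ = −F gives Δ = (1.474, -0.155).
Then the next iterate is (u, v)₁ = (-1.526, -2.155).

(-1.526, -2.155)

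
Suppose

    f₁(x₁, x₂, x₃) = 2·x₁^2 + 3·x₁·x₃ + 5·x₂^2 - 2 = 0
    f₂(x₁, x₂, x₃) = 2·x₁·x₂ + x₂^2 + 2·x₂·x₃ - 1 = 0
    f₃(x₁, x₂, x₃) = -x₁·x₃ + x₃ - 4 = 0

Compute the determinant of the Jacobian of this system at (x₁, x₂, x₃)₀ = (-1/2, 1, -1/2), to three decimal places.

J = [[4·x₁ + 3·x₃, 10·x₂, 3·x₁], [2·x₂, 2·x₁ + 2·x₂ + 2·x₃, 2·x₂], [-x₃, 0, -x₁ + 1]].
At the point, J = [[-3.500, 10.000, -1.500], [2.000, 0.000, 2.000], [0.500, 0.000, 1.500]].
det J = -20.000.

-20.000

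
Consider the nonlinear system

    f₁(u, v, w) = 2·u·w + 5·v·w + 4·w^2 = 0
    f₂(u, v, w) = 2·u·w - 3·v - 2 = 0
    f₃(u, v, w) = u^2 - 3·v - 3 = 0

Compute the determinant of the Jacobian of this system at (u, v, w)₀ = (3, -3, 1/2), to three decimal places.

33.000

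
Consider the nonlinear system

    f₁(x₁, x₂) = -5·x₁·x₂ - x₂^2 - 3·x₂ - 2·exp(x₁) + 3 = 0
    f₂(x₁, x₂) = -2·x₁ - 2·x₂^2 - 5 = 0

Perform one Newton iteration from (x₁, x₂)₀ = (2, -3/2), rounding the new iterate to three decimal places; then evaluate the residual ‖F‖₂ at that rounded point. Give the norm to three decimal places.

At (2, -3/2): F = (5.47189, -13.500).
Jacobian J = [[-5·x₂ - 2·exp(x₁), -5·x₁ - 2·x₂ - 3], [-2, -4·x₂]].
At the point, J = [[-7.27811, -10.000], [-2.000, 6.000]] (det J = -63.66867).
Solving J·Δ = −F gives Δ = (-1.605, 1.715).
Then the next iterate is (x₁, x₂)₁ = (0.395, 0.215).
Re-evaluating at (0.395, 0.215): F = (-1.08462, -5.88245), so ‖F‖₂ = 5.982.

5.982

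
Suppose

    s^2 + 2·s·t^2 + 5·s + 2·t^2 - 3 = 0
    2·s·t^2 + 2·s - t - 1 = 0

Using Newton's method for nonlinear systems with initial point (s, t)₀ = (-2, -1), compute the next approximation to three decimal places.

(7.000, -5.000)

At (-2, -1): F = (-11.000, -8.000).
Jacobian J = [[2·s + 2·t^2 + 5, 4·s·t + 4·t], [2·t^2 + 2, 4·s·t - 1]].
At the point, J = [[3.000, 4.000], [4.000, 7.000]] (det J = 5.000).
Solving J·Δ = −F gives Δ = (9.000, -4.000).
Then the next iterate is (s, t)₁ = (7.000, -5.000).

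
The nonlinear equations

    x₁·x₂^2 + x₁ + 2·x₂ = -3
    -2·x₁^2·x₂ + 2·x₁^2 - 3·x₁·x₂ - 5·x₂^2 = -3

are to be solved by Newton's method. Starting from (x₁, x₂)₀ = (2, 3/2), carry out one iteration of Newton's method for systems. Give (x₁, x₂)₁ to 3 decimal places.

(-5.333, 2.917)

At (2, 3/2): F = (12.500, -21.250).
Jacobian J = [[x₂^2 + 1, 2·x₁·x₂ + 2], [-4·x₁·x₂ + 4·x₁ - 3·x₂, -2·x₁^2 - 3·x₁ - 10·x₂]].
At the point, J = [[3.250, 8.000], [-8.500, -29.000]] (det J = -26.250).
Solving J·Δ = −F gives Δ = (-7.333, 1.417).
Then the next iterate is (x₁, x₂)₁ = (-5.333, 2.917).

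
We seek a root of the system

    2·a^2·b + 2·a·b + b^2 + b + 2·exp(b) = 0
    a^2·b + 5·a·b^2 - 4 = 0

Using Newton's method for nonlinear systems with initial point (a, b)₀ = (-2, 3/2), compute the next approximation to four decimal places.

At (-2, 3/2): F = (18.713378, -20.5000).
Jacobian J = [[4·a·b + 2·b, 2·a^2 + 2·a + 2·b + 2·exp(b) + 1], [2·a·b + 5·b^2, a^2 + 10·a·b]].
At the point, J = [[-9.0000, 16.963378], [5.2500, -26.0000]] (det J = 144.942265).
Solving J·Δ = −F gives Δ = (0.9576, -0.5951).
Then the next iterate is (a, b)₁ = (-1.0424, 0.9049).

(-1.0424, 0.9049)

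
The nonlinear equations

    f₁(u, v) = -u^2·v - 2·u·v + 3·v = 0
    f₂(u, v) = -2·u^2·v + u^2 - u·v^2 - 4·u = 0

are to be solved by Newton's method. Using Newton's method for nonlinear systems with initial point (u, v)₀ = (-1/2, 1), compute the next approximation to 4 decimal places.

At (-1/2, 1): F = (3.7500, 2.2500).
Jacobian J = [[-2·u·v - 2·v, -u^2 - 2·u + 3], [-4·u·v + 2·u - v^2 - 4, -2·u^2 - 2·u·v]].
At the point, J = [[-1.0000, 3.7500], [-4.0000, 0.5000]] (det J = 14.5000).
Solving J·Δ = −F gives Δ = (0.4526, -0.8793).
Then the next iterate is (u, v)₁ = (-0.0474, 0.1207).

(-0.0474, 0.1207)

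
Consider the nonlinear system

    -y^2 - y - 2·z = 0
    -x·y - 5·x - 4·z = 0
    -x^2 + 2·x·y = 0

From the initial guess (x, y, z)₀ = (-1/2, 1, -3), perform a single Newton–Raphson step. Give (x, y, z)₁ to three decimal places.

(-0.417, 0.000, 0.500)

At (-1/2, 1, -3): F = (4.000, 15.000, -1.250).
Jacobian J = [[0, -2·y - 1, -2], [-y - 5, -x, -4], [-2·x + 2·y, 2·x, 0]].
At the point, J = [[0.000, -3.000, -2.000], [-6.000, 0.500, -4.000], [3.000, -1.000, 0.000]] (det J = 27.000).
Solving J·Δ = −F gives Δ = (0.083, -1.000, 3.500).
Then the next iterate is (x, y, z)₁ = (-0.417, 0.000, 0.500).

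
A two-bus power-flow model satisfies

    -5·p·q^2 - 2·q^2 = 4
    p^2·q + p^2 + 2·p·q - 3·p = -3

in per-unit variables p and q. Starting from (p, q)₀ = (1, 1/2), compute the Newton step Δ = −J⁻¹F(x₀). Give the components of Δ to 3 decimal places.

At (1, 1/2): F = (-5.750, 2.500).
Jacobian J = [[-5·q^2, -10·p·q - 4·q], [2·p·q + 2·p + 2·q - 3, p^2 + 2·p]].
At the point, J = [[-1.250, -7.000], [1.000, 3.000]] (det J = 3.250).
Solving J·Δ = −F gives Δ = (-0.077, -0.808).

(-0.077, -0.808)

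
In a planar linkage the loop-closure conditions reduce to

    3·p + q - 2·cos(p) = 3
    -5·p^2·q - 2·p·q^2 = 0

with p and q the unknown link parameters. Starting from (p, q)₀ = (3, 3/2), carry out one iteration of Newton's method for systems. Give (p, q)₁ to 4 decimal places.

At (3, 3/2): F = (9.479985, -81.0000).
Jacobian J = [[2·sin(p) + 3, 1], [-10·p·q - 2·q^2, -5·p^2 - 4·p·q]].
At the point, J = [[3.282240, 1.0000], [-49.5000, -63.0000]] (det J = -157.281121).
Solving J·Δ = −F gives Δ = (-3.2823, 1.2932).
Then the next iterate is (p, q)₁ = (-0.2823, 2.7932).

(-0.2823, 2.7932)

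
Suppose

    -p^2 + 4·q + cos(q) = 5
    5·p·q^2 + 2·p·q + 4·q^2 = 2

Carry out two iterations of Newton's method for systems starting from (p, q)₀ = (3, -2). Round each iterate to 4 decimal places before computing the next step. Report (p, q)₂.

At (3, -2): F = (-22.416147, 62.0000).
Jacobian J = [[-2·p, -sin(q) + 4], [5·q^2 + 2·q, 10·p·q + 2·p + 8·q]].
At the point, J = [[-6.0000, 4.909297], [16.0000, -70.0000]] (det J = 341.451241).
Solving J·Δ = −F gives Δ = (-3.7041, 0.0391).
Then the next iterate is (p, q)₁ = (-0.7041, -1.9609).
Round to (-0.7041, -1.9609) and repeat: F = (-13.719641, 2.605079), J = [[1.4082, 4.924870], [15.303844, -3.288703]].
Δ = (0.4036, 2.6704), so (p, q)₂ = (-0.3005, 0.7095).

(-0.3005, 0.7095)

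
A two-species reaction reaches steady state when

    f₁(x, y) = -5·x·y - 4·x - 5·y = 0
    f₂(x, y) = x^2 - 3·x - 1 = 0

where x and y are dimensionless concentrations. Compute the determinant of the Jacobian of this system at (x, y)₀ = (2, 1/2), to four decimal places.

J = [[-5·y - 4, -5·x - 5], [2·x - 3, 0]].
At the point, J = [[-6.5000, -15.0000], [1.0000, 0.0000]].
det J = 15.0000.

15.0000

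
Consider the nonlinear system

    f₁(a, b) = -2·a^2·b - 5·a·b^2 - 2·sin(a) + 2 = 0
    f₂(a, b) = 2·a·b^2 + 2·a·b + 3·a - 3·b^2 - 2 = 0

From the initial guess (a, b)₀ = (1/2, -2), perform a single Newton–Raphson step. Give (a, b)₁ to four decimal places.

(0.6243, -0.9300)

At (1/2, -2): F = (-7.958851, -10.5000).
Jacobian J = [[-4·a·b - 5·b^2 - 2·cos(a), -2·a^2 - 10·a·b], [2·b^2 + 2·b + 3, 4·a·b + 2·a - 6·b]].
At the point, J = [[-17.755165, 9.5000], [7.0000, 9.0000]] (det J = -226.296486).
Solving J·Δ = −F gives Δ = (0.1243, 1.0700).
Then the next iterate is (a, b)₁ = (0.6243, -0.9300).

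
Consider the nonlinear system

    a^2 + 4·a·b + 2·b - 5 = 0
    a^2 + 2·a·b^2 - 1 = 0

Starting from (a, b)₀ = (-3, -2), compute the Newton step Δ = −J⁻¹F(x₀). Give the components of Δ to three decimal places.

(1.316, 0.557)

At (-3, -2): F = (24.000, -16.000).
Jacobian J = [[2·a + 4·b, 4·a + 2], [2·a + 2·b^2, 4·a·b]].
At the point, J = [[-14.000, -10.000], [2.000, 24.000]] (det J = -316.000).
Solving J·Δ = −F gives Δ = (1.316, 0.557).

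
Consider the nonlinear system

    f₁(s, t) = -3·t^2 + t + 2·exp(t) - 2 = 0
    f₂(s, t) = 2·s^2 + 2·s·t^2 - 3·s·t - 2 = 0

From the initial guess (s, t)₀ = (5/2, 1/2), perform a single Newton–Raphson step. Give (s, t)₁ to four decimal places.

(1.3869, -0.3073)

At (5/2, 1/2): F = (1.047443, 8.0000).
Jacobian J = [[0, -6·t + 2·exp(t) + 1], [4·s + 2·t^2 - 3·t, 4·s·t - 3·s]].
At the point, J = [[0.0000, 1.297443], [9.0000, -2.5000]] (det J = -11.676983).
Solving J·Δ = −F gives Δ = (-1.1131, -0.8073).
Then the next iterate is (s, t)₁ = (1.3869, -0.3073).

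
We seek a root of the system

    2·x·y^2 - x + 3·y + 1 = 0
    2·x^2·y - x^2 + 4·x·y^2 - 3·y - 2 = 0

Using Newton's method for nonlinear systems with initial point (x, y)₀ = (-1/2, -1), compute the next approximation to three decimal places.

At (-1/2, -1): F = (-2.500, -1.750).
Jacobian J = [[2·y^2 - 1, 4·x·y + 3], [4·x·y - 2·x + 4·y^2, 2·x^2 + 8·x·y - 3]].
At the point, J = [[1.000, 5.000], [7.000, 1.500]] (det J = -33.500).
Solving J·Δ = −F gives Δ = (0.149, 0.470).
Then the next iterate is (x, y)₁ = (-0.351, -0.530).

(-0.351, -0.530)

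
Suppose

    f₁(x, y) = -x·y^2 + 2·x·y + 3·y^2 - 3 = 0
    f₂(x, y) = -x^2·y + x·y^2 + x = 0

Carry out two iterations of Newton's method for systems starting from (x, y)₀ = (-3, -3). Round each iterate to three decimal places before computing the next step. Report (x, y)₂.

At (-3, -3): F = (69.000, -3.000).
Jacobian J = [[-y^2 + 2·y, -2·x·y + 2·x + 6·y], [-2·x·y + y^2 + 1, -x^2 + 2·x·y]].
At the point, J = [[-15.000, -42.000], [-8.000, 9.000]] (det J = -471.000).
Solving J·Δ = −F gives Δ = (1.051, 1.268).
Then the next iterate is (x, y)₁ = (-1.949, -1.732).
Round to (-1.949, -1.732) and repeat: F = (18.59746, -1.21648), J = [[-6.46382, -21.04134], [-2.75151, 2.95274]].
Δ = (0.381, 0.767), so (x, y)₂ = (-1.568, -0.965).

(-1.568, -0.965)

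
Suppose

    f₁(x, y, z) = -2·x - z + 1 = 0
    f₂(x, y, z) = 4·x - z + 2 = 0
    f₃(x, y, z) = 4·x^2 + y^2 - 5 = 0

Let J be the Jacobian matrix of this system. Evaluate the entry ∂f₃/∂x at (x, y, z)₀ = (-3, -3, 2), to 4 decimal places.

∂f₃/∂x = 8·x.
At (-3, -3, 2) this is -24.0000.

-24.0000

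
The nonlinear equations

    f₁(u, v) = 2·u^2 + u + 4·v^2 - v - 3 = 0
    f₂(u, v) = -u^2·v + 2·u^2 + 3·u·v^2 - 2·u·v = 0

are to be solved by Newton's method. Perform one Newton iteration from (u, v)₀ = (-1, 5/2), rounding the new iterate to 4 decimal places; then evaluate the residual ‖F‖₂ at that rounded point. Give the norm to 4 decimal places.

5.4660

At (-1, 5/2): F = (20.5000, -14.2500).
Jacobian J = [[4·u + 1, 8·v - 1], [-2·u·v + 4·u + 3·v^2 - 2·v, -u^2 + 6·u·v - 2·u]].
At the point, J = [[-3.0000, 19.0000], [14.7500, -14.0000]] (det J = -238.2500).
Solving J·Δ = −F gives Δ = (-0.0682, -1.0897).
Then the next iterate is (u, v)₁ = (-1.0682, 1.4103).
Re-evaluating at (-1.0682, 1.4103): F = (4.759387, -2.687934), so ‖F‖₂ = 5.4660.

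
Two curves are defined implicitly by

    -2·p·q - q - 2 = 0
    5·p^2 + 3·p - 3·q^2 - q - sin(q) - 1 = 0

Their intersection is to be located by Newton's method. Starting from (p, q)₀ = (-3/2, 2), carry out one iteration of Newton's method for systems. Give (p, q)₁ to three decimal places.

(-1.408, 1.184)

At (-3/2, 2): F = (2.000, -9.15930).
Jacobian J = [[-2·q, -2·p - 1], [10·p + 3, -6·q - cos(q) - 1]].
At the point, J = [[-4.000, 2.000], [-12.000, -12.58385]] (det J = 74.33541).
Solving J·Δ = −F gives Δ = (0.092, -0.816).
Then the next iterate is (p, q)₁ = (-1.408, 1.184).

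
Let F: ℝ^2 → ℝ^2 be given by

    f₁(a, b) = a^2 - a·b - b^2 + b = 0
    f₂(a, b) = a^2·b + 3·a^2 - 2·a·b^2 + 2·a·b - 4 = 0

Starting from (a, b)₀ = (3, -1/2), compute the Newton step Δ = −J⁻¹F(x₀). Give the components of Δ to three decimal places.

(-1.458, 0.271)

At (3, -1/2): F = (9.750, 14.000).
Jacobian J = [[2·a - b, -a - 2·b + 1], [2·a·b + 6·a - 2·b^2 + 2·b, a^2 - 4·a·b + 2·a]].
At the point, J = [[6.500, -1.000], [13.500, 21.000]] (det J = 150.000).
Solving J·Δ = −F gives Δ = (-1.458, 0.271).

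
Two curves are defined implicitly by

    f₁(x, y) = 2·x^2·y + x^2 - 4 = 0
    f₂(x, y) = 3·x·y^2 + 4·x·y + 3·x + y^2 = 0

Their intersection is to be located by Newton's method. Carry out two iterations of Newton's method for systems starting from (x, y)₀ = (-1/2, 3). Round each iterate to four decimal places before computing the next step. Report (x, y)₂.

(-0.9946, -7.7101)

At (-1/2, 3): F = (-2.2500, -12.0000).
Jacobian J = [[4·x·y + 2·x, 2·x^2], [3·y^2 + 4·y + 3, 6·x·y + 4·x + 2·y]].
At the point, J = [[-7.0000, 0.5000], [42.0000, -5.0000]] (det J = 14.0000).
Solving J·Δ = −F gives Δ = (-1.2321, -12.7500).
Then the next iterate is (x, y)₁ = (-1.7321, -9.7500).
Round to (-1.7321, -9.7500) and repeat: F = (-59.503153, -336.555169), J = [[64.0877, 6.000341], [249.1875, 74.899450]].
Δ = (0.7375, 2.0399), so (x, y)₂ = (-0.9946, -7.7101).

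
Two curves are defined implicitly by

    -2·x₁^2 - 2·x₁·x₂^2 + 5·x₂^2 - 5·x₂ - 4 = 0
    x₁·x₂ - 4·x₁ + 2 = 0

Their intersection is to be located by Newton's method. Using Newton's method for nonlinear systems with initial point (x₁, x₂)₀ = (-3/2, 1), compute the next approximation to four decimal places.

(0.8426, 0.6481)

At (-3/2, 1): F = (-5.5000, 6.5000).
Jacobian J = [[-4·x₁ - 2·x₂^2, -4·x₁·x₂ + 10·x₂ - 5], [x₂ - 4, x₁]].
At the point, J = [[4.0000, 11.0000], [-3.0000, -1.5000]] (det J = 27.0000).
Solving J·Δ = −F gives Δ = (2.3426, -0.3519).
Then the next iterate is (x₁, x₂)₁ = (0.8426, 0.6481).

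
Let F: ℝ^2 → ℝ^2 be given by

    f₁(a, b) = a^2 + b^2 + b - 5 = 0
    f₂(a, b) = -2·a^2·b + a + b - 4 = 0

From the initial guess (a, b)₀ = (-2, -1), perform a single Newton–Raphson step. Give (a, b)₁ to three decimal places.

(-2.381, -0.476)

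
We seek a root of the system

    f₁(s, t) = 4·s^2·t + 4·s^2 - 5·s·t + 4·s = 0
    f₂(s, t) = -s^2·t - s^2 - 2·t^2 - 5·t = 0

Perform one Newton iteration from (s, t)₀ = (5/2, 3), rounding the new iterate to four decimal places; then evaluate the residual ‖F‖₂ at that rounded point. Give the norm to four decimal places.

28.4872

At (5/2, 3): F = (72.5000, -58.0000).
Jacobian J = [[8·s·t + 8·s - 5·t + 4, 4·s^2 - 5·s], [-2·s·t - 2·s, -s^2 - 4·t - 5]].
At the point, J = [[69.0000, 12.5000], [-20.0000, -23.2500]] (det J = -1354.2500).
Solving J·Δ = −F gives Δ = (-0.7093, -1.8844).
Then the next iterate is (s, t)₁ = (1.7907, 1.1156).
Re-evaluating at (1.7907, 1.1156): F = (24.309862, -14.851023), so ‖F‖₂ = 28.4872.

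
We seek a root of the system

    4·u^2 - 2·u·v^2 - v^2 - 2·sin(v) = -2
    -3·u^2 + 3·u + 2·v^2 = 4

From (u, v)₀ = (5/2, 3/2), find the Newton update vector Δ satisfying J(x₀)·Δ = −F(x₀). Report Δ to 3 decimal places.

(-1.010, -0.229)

At (5/2, 3/2): F = (11.50501, -10.750).
Jacobian J = [[8·u - 2·v^2, -4·u·v - 2·v - 2·cos(v)], [-6·u + 3, 4·v]].
At the point, J = [[15.500, -18.14147], [-12.000, 6.000]] (det J = -124.69769).
Solving J·Δ = −F gives Δ = (-1.010, -0.229).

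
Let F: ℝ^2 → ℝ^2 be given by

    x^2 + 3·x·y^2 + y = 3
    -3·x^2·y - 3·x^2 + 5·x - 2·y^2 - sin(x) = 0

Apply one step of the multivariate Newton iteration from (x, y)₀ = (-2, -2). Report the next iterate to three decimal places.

At (-2, -2): F = (-25.000, -5.09070).
Jacobian J = [[2·x + 3·y^2, 6·x·y + 1], [-6·x·y - 6·x - cos(x) + 5, -3·x^2 - 4·y]].
At the point, J = [[8.000, 25.000], [-6.58385, -4.000]] (det J = 132.59633).
Solving J·Δ = −F gives Δ = (-1.714, 1.548).
Then the next iterate is (x, y)₁ = (-3.714, -0.452).

(-3.714, -0.452)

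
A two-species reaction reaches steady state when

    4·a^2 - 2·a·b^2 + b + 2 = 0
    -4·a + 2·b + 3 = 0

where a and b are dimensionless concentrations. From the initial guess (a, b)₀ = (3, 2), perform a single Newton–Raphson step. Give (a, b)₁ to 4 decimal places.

At (3, 2): F = (16.0000, -5.0000).
Jacobian J = [[8·a - 2·b^2, -4·a·b + 1], [-4, 2]].
At the point, J = [[16.0000, -23.0000], [-4.0000, 2.0000]] (det J = -60.0000).
Solving J·Δ = −F gives Δ = (-1.3833, -0.2667).
Then the next iterate is (a, b)₁ = (1.6167, 1.7333).

(1.6167, 1.7333)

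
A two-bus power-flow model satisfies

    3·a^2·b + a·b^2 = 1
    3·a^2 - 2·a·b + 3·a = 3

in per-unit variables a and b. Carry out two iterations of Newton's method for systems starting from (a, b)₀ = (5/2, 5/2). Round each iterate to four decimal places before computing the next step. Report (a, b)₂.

(0.9858, 1.3875)

At (5/2, 5/2): F = (61.5000, 10.7500).
Jacobian J = [[6·a·b + b^2, 3·a^2 + 2·a·b], [6·a - 2·b + 3, -2·a]].
At the point, J = [[43.7500, 31.2500], [13.0000, -5.0000]] (det J = -625.0000).
Solving J·Δ = −F gives Δ = (-1.0295, -0.5267).
Then the next iterate is (a, b)₁ = (1.4705, 1.9733).
Round to (1.4705, 1.9733) and repeat: F = (17.527015, 2.095135), J = [[21.304339, 12.290586], [7.8764, -2.9410]].
Δ = (-0.4847, -0.5858), so (a, b)₂ = (0.9858, 1.3875).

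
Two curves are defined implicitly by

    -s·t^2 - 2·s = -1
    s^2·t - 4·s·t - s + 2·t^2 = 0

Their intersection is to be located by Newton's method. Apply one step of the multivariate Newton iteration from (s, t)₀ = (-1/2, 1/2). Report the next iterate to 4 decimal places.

(0.5200, 0.8400)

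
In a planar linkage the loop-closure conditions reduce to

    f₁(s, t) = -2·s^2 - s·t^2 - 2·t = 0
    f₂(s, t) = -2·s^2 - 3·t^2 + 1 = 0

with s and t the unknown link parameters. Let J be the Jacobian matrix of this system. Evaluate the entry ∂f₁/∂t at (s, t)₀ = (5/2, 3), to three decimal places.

∂f₁/∂t = -2·s·t - 2.
At (5/2, 3) this is -17.000.

-17.000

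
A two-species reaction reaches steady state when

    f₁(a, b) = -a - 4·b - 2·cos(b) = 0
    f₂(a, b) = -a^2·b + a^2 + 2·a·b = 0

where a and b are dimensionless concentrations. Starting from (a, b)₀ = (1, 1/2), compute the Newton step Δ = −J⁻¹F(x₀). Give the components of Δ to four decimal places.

(0.0381, -1.5761)

At (1, 1/2): F = (-4.755165, 1.5000).
Jacobian J = [[-1, 2·sin(b) - 4], [-2·a·b + 2·a + 2·b, -a^2 + 2·a]].
At the point, J = [[-1.0000, -3.041149], [2.0000, 1.0000]] (det J = 5.082298).
Solving J·Δ = −F gives Δ = (0.0381, -1.5761).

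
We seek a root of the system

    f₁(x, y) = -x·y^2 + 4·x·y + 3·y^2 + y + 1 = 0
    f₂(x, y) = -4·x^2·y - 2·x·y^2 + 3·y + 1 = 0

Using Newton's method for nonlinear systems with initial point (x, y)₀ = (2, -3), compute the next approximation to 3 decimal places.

At (2, -3): F = (-17.000, 4.000).
Jacobian J = [[-y^2 + 4·y, -2·x·y + 4·x + 6·y + 1], [-8·x·y - 2·y^2, -4·x^2 - 4·x·y + 3]].
At the point, J = [[-21.000, 3.000], [30.000, 11.000]] (det J = -321.000).
Solving J·Δ = −F gives Δ = (-0.620, 1.327).
Then the next iterate is (x, y)₁ = (1.380, -1.673).

(1.380, -1.673)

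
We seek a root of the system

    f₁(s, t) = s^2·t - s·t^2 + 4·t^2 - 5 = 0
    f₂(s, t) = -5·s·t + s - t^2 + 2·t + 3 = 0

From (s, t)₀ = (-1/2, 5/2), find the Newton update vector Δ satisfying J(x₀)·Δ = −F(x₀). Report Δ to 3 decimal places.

(0.686, -0.780)

At (-1/2, 5/2): F = (23.750, 7.500).
Jacobian J = [[2·s·t - t^2, s^2 - 2·s·t + 8·t], [-5·t + 1, -5·s - 2·t + 2]].
At the point, J = [[-8.750, 22.750], [-11.500, -0.500]] (det J = 266.000).
Solving J·Δ = −F gives Δ = (0.686, -0.780).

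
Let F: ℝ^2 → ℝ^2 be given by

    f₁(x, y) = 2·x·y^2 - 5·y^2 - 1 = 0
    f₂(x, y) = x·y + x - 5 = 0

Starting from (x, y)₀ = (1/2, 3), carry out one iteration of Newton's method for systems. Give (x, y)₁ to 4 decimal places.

At (1/2, 3): F = (-37.0000, -3.0000).
Jacobian J = [[2·y^2, 4·x·y - 10·y], [y + 1, x]].
At the point, J = [[18.0000, -24.0000], [4.0000, 0.5000]] (det J = 105.0000).
Solving J·Δ = −F gives Δ = (0.8619, -0.8952).
Then the next iterate is (x, y)₁ = (1.3619, 2.1048).

(1.3619, 2.1048)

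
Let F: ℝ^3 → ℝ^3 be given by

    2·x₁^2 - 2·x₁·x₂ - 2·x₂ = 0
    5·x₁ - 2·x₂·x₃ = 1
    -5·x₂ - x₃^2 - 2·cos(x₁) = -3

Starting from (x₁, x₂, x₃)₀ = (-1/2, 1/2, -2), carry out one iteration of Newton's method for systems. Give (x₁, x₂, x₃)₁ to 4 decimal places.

At (-1/2, 1/2, -2): F = (0.0000, -1.5000, -5.255165).
Jacobian J = [[4·x₁ - 2·x₂, -2·x₁ - 2, 0], [5, -2·x₃, -2·x₂], [2·sin(x₁), -5, -2·x₃]].
At the point, J = [[-3.0000, -1.0000, 0.0000], [5.0000, 4.0000, -1.0000], [-0.958851, -5.0000, 4.0000]] (det J = -13.958851).
Solving J·Δ = −F gives Δ = (-0.8063, 2.4189, 4.1442).
Then the next iterate is (x₁, x₂, x₃)₁ = (-1.3063, 2.9189, 2.1442).

(-1.3063, 2.9189, 2.1442)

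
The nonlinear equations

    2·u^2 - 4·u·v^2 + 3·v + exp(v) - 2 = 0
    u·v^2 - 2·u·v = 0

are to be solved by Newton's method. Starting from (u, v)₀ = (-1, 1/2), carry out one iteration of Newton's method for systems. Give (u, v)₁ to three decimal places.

(0.573, 0.929)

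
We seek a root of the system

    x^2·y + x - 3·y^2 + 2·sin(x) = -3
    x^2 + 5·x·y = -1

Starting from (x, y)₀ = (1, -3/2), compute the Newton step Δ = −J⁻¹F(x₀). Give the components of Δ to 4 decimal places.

(-0.8366, 0.1798)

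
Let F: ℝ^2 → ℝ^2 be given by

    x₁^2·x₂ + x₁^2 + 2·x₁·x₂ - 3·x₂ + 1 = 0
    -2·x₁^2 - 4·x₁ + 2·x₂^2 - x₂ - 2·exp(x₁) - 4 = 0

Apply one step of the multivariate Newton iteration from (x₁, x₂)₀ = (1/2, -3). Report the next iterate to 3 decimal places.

At (1/2, -3): F = (6.500, 11.20256).
Jacobian J = [[2·x₁·x₂ + 2·x₁ + 2·x₂, x₁^2 + 2·x₁ - 3], [-4·x₁ - 2·exp(x₁) - 4, 4·x₂ - 1]].
At the point, J = [[-8.000, -1.750], [-9.29744, -13.000]] (det J = 87.72948).
Solving J·Δ = −F gives Δ = (0.740, 0.333).
Then the next iterate is (x₁, x₂)₁ = (1.240, -2.667).

(1.240, -2.667)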